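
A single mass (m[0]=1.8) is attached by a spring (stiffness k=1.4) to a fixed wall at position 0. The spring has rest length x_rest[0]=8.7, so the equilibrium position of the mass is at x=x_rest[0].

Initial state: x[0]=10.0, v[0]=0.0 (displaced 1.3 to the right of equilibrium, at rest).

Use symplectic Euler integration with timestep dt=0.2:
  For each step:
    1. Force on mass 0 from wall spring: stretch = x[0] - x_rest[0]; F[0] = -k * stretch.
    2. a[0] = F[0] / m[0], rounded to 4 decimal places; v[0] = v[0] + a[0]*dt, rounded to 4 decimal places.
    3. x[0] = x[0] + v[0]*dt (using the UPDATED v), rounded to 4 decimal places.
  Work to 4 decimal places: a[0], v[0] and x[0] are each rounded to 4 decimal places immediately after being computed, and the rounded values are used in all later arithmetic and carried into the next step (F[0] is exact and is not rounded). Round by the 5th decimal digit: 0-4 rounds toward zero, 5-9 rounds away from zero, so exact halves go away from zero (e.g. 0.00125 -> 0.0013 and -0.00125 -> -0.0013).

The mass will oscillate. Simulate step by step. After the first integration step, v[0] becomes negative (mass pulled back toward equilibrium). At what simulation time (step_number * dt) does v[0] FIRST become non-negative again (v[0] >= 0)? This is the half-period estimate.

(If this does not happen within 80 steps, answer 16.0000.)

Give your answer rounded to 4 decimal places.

Answer: 3.6000

Derivation:
Step 0: x=[10.0000] v=[0.0000]
Step 1: x=[9.9596] v=[-0.2022]
Step 2: x=[9.8800] v=[-0.3981]
Step 3: x=[9.7637] v=[-0.5817]
Step 4: x=[9.6143] v=[-0.7472]
Step 5: x=[9.4364] v=[-0.8894]
Step 6: x=[9.2356] v=[-1.0040]
Step 7: x=[9.0181] v=[-1.0873]
Step 8: x=[8.7907] v=[-1.1368]
Step 9: x=[8.5605] v=[-1.1509]
Step 10: x=[8.3347] v=[-1.1292]
Step 11: x=[8.1202] v=[-1.0724]
Step 12: x=[7.9238] v=[-0.9822]
Step 13: x=[7.7515] v=[-0.8615]
Step 14: x=[7.6087] v=[-0.7140]
Step 15: x=[7.4999] v=[-0.5442]
Step 16: x=[7.4284] v=[-0.3575]
Step 17: x=[7.3965] v=[-0.1597]
Step 18: x=[7.4051] v=[0.0431]
First v>=0 after going negative at step 18, time=3.6000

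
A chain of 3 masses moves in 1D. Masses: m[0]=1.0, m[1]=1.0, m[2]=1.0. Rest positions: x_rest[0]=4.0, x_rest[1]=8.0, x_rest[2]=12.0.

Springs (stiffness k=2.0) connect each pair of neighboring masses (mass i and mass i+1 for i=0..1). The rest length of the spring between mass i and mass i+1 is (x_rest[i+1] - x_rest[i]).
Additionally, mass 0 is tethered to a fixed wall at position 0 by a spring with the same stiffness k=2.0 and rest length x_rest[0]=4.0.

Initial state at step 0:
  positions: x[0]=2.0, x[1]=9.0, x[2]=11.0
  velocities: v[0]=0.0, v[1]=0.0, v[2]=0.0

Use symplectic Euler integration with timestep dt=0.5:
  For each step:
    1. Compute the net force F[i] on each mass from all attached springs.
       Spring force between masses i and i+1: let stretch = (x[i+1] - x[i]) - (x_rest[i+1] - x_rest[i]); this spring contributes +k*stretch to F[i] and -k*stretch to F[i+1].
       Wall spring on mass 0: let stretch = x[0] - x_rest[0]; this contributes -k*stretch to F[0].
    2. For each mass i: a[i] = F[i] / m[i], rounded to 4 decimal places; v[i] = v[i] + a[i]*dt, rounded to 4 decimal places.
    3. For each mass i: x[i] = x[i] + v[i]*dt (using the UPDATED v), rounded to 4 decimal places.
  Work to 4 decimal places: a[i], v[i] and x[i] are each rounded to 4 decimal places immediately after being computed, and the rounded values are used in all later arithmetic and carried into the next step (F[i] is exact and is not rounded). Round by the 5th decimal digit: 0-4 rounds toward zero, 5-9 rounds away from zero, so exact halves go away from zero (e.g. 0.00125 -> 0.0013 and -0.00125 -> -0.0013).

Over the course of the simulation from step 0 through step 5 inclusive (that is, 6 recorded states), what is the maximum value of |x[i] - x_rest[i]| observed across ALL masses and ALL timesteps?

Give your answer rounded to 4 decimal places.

Step 0: x=[2.0000 9.0000 11.0000] v=[0.0000 0.0000 0.0000]
Step 1: x=[4.5000 6.5000 12.0000] v=[5.0000 -5.0000 2.0000]
Step 2: x=[5.7500 5.7500 12.2500] v=[2.5000 -1.5000 0.5000]
Step 3: x=[4.1250 8.2500 11.2500] v=[-3.2500 5.0000 -2.0000]
Step 4: x=[2.5000 10.1875 10.7500] v=[-3.2500 3.8750 -1.0000]
Step 5: x=[3.4688 8.5625 11.9688] v=[1.9375 -3.2500 2.4375]
Max displacement = 2.2500

Answer: 2.2500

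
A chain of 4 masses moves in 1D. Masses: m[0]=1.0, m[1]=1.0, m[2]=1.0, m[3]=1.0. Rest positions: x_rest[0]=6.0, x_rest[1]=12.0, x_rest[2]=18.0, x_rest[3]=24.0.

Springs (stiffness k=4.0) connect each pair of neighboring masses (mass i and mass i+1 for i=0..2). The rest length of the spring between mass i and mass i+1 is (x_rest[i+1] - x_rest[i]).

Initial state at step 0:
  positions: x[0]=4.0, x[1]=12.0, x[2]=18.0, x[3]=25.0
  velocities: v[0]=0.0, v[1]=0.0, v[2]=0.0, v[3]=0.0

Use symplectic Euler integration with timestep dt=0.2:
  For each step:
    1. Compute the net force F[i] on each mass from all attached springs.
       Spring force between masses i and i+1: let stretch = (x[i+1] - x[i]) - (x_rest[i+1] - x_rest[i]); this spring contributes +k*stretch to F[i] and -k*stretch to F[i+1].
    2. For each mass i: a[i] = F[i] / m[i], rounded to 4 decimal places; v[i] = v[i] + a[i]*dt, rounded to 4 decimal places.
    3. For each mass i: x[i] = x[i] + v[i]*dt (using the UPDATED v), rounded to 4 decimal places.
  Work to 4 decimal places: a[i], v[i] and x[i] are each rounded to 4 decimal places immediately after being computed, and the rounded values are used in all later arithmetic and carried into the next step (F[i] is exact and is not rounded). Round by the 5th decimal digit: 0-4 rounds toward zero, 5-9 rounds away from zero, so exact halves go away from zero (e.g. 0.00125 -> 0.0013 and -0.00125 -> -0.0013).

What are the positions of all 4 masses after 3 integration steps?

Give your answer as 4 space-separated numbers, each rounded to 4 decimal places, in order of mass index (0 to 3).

Step 0: x=[4.0000 12.0000 18.0000 25.0000] v=[0.0000 0.0000 0.0000 0.0000]
Step 1: x=[4.3200 11.6800 18.1600 24.8400] v=[1.6000 -1.6000 0.8000 -0.8000]
Step 2: x=[4.8576 11.2192 18.3520 24.5712] v=[2.6880 -2.3040 0.9600 -1.3440]
Step 3: x=[5.4531 10.8818 18.3978 24.2673] v=[2.9773 -1.6870 0.2291 -1.5194]

Answer: 5.4531 10.8818 18.3978 24.2673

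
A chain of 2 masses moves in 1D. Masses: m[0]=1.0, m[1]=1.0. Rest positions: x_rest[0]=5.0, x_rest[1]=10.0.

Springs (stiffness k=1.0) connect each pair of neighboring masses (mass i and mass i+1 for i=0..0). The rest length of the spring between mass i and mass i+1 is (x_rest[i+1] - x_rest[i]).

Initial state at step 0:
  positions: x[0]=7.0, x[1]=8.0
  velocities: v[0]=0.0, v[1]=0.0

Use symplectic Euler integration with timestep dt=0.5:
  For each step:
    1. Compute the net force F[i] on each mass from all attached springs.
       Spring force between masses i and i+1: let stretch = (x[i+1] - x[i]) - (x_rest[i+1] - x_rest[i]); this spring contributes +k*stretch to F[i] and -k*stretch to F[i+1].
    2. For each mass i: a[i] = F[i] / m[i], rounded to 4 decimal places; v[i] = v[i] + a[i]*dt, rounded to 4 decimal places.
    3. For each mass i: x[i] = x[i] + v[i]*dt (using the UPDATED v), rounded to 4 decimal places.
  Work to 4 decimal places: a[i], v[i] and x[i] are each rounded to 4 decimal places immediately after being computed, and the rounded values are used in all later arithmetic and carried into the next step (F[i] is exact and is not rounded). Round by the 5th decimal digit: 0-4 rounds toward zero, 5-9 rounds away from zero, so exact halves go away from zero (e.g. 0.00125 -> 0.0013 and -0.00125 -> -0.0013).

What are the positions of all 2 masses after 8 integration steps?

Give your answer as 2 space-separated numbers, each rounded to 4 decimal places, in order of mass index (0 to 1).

Step 0: x=[7.0000 8.0000] v=[0.0000 0.0000]
Step 1: x=[6.0000 9.0000] v=[-2.0000 2.0000]
Step 2: x=[4.5000 10.5000] v=[-3.0000 3.0000]
Step 3: x=[3.2500 11.7500] v=[-2.5000 2.5000]
Step 4: x=[2.8750 12.1250] v=[-0.7500 0.7500]
Step 5: x=[3.5625 11.4375] v=[1.3750 -1.3750]
Step 6: x=[4.9688 10.0313] v=[2.8125 -2.8125]
Step 7: x=[6.3907 8.6094] v=[2.8438 -2.8438]
Step 8: x=[7.1173 7.8828] v=[1.4532 -1.4532]

Answer: 7.1173 7.8828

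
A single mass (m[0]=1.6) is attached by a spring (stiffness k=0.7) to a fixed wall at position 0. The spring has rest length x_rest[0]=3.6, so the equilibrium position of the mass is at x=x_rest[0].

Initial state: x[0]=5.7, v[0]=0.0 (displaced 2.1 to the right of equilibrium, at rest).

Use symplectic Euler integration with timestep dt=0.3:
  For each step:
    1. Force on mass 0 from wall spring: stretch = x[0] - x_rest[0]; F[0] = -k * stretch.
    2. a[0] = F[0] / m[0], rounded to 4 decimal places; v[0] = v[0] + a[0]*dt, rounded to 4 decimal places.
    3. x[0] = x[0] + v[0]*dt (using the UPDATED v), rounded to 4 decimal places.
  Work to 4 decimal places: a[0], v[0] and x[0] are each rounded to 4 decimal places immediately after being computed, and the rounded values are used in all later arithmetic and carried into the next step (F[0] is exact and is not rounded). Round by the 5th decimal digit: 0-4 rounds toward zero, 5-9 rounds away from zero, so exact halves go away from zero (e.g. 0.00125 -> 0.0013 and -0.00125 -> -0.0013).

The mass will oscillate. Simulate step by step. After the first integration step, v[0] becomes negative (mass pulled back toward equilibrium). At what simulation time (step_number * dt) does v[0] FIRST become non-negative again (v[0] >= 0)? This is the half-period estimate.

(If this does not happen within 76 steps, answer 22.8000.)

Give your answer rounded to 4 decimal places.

Answer: 4.8000

Derivation:
Step 0: x=[5.7000] v=[0.0000]
Step 1: x=[5.6173] v=[-0.2756]
Step 2: x=[5.4552] v=[-0.5404]
Step 3: x=[5.2200] v=[-0.7839]
Step 4: x=[4.9211] v=[-0.9965]
Step 5: x=[4.5701] v=[-1.1699]
Step 6: x=[4.1809] v=[-1.2972]
Step 7: x=[3.7689] v=[-1.3734]
Step 8: x=[3.3502] v=[-1.3956]
Step 9: x=[2.9414] v=[-1.3628]
Step 10: x=[2.5585] v=[-1.2764]
Step 11: x=[2.2166] v=[-1.1397]
Step 12: x=[1.9292] v=[-0.9581]
Step 13: x=[1.7076] v=[-0.7388]
Step 14: x=[1.5605] v=[-0.4904]
Step 15: x=[1.4937] v=[-0.2227]
Step 16: x=[1.5098] v=[0.0538]
First v>=0 after going negative at step 16, time=4.8000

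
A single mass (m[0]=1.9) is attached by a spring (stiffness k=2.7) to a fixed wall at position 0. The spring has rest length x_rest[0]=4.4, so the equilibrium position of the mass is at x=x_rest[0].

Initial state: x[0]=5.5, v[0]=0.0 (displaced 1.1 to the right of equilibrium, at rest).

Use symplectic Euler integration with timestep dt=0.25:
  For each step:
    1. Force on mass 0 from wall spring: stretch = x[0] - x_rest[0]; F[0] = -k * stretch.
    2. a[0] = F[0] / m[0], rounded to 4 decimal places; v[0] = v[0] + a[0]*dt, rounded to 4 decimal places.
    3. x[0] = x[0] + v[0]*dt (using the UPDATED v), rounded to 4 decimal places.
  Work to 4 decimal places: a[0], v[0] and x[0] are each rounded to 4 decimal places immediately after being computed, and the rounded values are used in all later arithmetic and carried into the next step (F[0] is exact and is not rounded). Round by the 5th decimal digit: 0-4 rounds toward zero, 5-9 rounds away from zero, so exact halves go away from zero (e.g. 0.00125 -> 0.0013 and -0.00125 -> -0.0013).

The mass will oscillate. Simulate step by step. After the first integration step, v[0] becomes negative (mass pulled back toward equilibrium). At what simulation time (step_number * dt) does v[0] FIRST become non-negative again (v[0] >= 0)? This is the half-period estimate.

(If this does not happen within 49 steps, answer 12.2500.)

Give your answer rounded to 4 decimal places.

Step 0: x=[5.5000] v=[0.0000]
Step 1: x=[5.4023] v=[-0.3908]
Step 2: x=[5.2156] v=[-0.7469]
Step 3: x=[4.9564] v=[-1.0367]
Step 4: x=[4.6478] v=[-1.2344]
Step 5: x=[4.3172] v=[-1.3224]
Step 6: x=[3.9940] v=[-1.2930]
Step 7: x=[3.7068] v=[-1.1488]
Step 8: x=[3.4812] v=[-0.9025]
Step 9: x=[3.3372] v=[-0.5761]
Step 10: x=[3.2876] v=[-0.1985]
Step 11: x=[3.3368] v=[0.1967]
First v>=0 after going negative at step 11, time=2.7500

Answer: 2.7500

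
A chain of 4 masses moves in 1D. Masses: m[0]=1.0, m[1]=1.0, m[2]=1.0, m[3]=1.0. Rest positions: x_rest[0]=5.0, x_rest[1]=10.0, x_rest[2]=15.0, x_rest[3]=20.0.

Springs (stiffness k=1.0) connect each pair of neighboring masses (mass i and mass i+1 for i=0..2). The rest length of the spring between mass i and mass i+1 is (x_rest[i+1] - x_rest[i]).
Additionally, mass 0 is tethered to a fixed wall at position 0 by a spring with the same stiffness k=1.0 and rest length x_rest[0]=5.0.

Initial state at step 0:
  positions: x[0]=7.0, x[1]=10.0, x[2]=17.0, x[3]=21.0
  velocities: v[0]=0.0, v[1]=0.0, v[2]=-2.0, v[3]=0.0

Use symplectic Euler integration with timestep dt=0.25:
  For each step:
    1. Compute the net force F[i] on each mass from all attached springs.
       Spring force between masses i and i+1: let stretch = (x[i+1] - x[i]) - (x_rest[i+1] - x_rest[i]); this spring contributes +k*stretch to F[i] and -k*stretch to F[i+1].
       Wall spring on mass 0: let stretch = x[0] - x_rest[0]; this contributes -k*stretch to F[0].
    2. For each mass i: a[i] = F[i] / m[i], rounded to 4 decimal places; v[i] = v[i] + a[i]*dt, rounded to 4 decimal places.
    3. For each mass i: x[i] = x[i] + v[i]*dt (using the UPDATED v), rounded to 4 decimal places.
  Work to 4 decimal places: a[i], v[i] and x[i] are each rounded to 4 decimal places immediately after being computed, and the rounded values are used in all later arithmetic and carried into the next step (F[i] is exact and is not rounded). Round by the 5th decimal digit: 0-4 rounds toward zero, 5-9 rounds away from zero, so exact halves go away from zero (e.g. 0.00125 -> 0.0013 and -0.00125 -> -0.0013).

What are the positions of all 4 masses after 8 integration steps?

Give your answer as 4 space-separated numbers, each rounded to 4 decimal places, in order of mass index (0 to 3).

Answer: 4.0284 10.2594 14.6098 19.8227

Derivation:
Step 0: x=[7.0000 10.0000 17.0000 21.0000] v=[0.0000 0.0000 -2.0000 0.0000]
Step 1: x=[6.7500 10.2500 16.3125 21.0625] v=[-1.0000 1.0000 -2.7500 0.2500]
Step 2: x=[6.2969 10.6602 15.5430 21.1406] v=[-1.8125 1.6406 -3.0781 0.3125]
Step 3: x=[5.7229 11.1028 14.8182 21.1814] v=[-2.2959 1.7705 -2.8994 0.1631]
Step 4: x=[5.1275 11.4414 14.2588 21.1370] v=[-2.3817 1.3544 -2.2375 -0.1777]
Step 5: x=[4.6062 11.5615 13.9532 20.9752] v=[-2.0851 0.4803 -1.2223 -0.6473]
Step 6: x=[4.2318 11.3964 13.9370 20.6870] v=[-1.4978 -0.6606 -0.0647 -1.1528]
Step 7: x=[4.0407 10.9423 14.1839 20.2894] v=[-0.7646 -1.8166 0.9877 -1.5903]
Step 8: x=[4.0284 10.2594 14.6098 19.8227] v=[-0.0494 -2.7316 1.7037 -1.8667]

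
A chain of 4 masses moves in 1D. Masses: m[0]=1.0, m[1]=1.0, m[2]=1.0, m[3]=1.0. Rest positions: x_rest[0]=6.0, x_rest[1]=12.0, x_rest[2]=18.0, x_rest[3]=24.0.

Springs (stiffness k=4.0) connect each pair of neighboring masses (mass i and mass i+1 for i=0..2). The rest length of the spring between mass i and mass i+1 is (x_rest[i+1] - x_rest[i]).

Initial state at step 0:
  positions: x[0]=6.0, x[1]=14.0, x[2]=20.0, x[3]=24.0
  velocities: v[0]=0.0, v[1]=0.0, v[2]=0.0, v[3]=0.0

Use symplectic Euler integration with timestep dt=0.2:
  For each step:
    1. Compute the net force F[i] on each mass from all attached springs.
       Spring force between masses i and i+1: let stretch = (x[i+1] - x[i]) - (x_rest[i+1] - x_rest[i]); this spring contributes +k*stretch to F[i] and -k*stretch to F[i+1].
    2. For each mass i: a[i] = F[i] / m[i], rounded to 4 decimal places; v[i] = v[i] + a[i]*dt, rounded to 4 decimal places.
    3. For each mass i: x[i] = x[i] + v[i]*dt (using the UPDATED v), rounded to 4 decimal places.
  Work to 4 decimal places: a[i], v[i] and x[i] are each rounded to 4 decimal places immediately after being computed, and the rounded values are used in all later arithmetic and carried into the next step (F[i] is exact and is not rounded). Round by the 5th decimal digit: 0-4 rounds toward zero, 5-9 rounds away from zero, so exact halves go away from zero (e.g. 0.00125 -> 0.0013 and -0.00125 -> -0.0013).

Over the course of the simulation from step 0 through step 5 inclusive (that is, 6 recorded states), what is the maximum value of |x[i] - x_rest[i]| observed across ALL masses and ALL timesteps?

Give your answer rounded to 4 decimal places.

Answer: 2.0425

Derivation:
Step 0: x=[6.0000 14.0000 20.0000 24.0000] v=[0.0000 0.0000 0.0000 0.0000]
Step 1: x=[6.3200 13.6800 19.6800 24.3200] v=[1.6000 -1.6000 -1.6000 1.6000]
Step 2: x=[6.8576 13.1424 19.1424 24.8576] v=[2.6880 -2.6880 -2.6880 2.6880]
Step 3: x=[7.4408 12.5592 18.5592 25.4408] v=[2.9158 -2.9158 -2.9158 2.9158]
Step 4: x=[7.8829 12.1171 18.1171 25.8829] v=[2.2105 -2.2105 -2.2105 2.2105]
Step 5: x=[8.0425 11.9575 17.9575 26.0425] v=[0.7979 -0.7979 -0.7979 0.7979]
Max displacement = 2.0425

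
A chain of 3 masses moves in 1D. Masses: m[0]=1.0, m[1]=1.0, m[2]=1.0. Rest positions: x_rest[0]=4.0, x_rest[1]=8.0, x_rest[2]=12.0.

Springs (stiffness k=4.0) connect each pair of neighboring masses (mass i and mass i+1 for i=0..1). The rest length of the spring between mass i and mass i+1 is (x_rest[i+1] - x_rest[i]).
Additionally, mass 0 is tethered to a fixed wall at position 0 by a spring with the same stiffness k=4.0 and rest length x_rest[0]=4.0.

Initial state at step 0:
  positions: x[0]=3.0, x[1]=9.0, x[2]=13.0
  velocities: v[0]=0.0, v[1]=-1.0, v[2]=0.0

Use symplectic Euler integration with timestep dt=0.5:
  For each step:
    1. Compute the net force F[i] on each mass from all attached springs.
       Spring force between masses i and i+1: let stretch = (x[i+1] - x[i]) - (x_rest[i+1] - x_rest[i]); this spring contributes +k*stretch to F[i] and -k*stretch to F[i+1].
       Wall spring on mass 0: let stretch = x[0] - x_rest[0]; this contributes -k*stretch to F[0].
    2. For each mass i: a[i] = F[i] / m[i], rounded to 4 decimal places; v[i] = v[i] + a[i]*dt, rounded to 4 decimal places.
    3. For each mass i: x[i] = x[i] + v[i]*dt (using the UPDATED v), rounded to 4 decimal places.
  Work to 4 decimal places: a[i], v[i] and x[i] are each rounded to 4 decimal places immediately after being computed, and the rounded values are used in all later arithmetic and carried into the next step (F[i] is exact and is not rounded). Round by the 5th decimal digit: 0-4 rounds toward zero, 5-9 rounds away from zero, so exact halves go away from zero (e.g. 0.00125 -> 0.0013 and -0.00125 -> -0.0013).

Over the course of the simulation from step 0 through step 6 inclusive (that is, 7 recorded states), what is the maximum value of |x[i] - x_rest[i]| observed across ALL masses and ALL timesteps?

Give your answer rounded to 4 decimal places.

Answer: 2.5000

Derivation:
Step 0: x=[3.0000 9.0000 13.0000] v=[0.0000 -1.0000 0.0000]
Step 1: x=[6.0000 6.5000 13.0000] v=[6.0000 -5.0000 0.0000]
Step 2: x=[3.5000 10.0000 10.5000] v=[-5.0000 7.0000 -5.0000]
Step 3: x=[4.0000 7.5000 11.5000] v=[1.0000 -5.0000 2.0000]
Step 4: x=[4.0000 5.5000 12.5000] v=[0.0000 -4.0000 2.0000]
Step 5: x=[1.5000 9.0000 10.5000] v=[-5.0000 7.0000 -4.0000]
Step 6: x=[5.0000 6.5000 11.0000] v=[7.0000 -5.0000 1.0000]
Max displacement = 2.5000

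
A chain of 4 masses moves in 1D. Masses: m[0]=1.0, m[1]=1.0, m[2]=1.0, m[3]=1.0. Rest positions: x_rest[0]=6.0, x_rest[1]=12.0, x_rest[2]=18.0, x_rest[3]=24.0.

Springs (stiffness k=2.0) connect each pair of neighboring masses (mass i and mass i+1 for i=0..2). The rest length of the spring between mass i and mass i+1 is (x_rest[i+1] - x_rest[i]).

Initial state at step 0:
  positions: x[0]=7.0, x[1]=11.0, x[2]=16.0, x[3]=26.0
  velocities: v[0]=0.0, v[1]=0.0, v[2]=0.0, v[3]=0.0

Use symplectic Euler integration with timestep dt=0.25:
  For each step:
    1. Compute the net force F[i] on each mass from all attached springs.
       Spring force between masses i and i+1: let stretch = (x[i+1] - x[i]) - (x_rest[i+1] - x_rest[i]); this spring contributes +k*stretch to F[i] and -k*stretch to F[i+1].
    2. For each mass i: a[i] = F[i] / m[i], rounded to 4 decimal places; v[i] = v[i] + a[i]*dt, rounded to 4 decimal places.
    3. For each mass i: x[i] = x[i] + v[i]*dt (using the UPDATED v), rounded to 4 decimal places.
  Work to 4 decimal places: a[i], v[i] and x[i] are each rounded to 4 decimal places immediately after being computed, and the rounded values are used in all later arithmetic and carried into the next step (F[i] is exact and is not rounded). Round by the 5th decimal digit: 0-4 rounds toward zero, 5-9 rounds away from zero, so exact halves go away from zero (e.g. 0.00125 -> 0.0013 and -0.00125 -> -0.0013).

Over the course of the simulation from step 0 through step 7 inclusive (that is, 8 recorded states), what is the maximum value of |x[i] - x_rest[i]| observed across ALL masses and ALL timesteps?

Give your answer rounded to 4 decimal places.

Step 0: x=[7.0000 11.0000 16.0000 26.0000] v=[0.0000 0.0000 0.0000 0.0000]
Step 1: x=[6.7500 11.1250 16.6250 25.5000] v=[-1.0000 0.5000 2.5000 -2.0000]
Step 2: x=[6.2969 11.3906 17.6719 24.6406] v=[-1.8125 1.0625 4.1875 -3.4375]
Step 3: x=[5.7305 11.8047 18.8047 23.6601] v=[-2.2657 1.6563 4.5312 -3.9219]
Step 4: x=[5.1734 12.3345 19.6694 22.8227] v=[-2.2286 2.1192 3.4589 -3.3496]
Step 5: x=[4.7614 12.8860 20.0114 22.3411] v=[-1.6481 2.2061 1.3681 -1.9263]
Step 6: x=[4.6150 13.3126 19.7540 22.3183] v=[-0.5858 1.7065 -1.0298 -0.0912]
Step 7: x=[4.8058 13.4572 19.0119 22.7250] v=[0.7630 0.5784 -2.9684 1.6267]
Max displacement = 2.0114

Answer: 2.0114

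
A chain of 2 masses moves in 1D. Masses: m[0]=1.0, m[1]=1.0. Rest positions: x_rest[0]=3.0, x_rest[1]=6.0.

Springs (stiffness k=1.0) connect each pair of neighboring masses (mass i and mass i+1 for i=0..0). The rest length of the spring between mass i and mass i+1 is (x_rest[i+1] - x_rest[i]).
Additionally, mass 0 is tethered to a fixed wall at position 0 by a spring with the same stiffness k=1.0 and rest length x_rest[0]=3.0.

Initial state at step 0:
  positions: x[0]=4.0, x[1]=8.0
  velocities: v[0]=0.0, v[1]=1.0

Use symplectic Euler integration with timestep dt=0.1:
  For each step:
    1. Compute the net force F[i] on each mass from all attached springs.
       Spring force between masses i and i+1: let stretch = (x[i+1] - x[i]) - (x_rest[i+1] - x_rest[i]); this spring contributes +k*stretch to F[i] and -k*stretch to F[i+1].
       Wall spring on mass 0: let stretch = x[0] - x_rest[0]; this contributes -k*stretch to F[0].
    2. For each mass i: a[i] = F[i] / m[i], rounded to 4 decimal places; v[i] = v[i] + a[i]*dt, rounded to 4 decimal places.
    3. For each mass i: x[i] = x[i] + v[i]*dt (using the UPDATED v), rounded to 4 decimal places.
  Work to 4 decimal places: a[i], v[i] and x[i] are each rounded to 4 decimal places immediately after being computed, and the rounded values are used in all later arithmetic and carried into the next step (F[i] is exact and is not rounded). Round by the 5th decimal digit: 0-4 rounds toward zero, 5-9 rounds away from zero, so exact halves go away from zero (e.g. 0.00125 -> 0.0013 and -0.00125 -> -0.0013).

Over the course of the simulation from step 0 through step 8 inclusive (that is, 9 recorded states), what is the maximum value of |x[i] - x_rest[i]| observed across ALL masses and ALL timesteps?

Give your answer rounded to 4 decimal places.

Step 0: x=[4.0000 8.0000] v=[0.0000 1.0000]
Step 1: x=[4.0000 8.0900] v=[0.0000 0.9000]
Step 2: x=[4.0009 8.1691] v=[0.0090 0.7910]
Step 3: x=[4.0035 8.2365] v=[0.0257 0.6742]
Step 4: x=[4.0084 8.2916] v=[0.0487 0.5509]
Step 5: x=[4.0160 8.3339] v=[0.0762 0.4226]
Step 6: x=[4.0266 8.3630] v=[0.1064 0.2908]
Step 7: x=[4.0403 8.3787] v=[0.1374 0.1572]
Step 8: x=[4.0570 8.3810] v=[0.1672 0.0234]
Max displacement = 2.3810

Answer: 2.3810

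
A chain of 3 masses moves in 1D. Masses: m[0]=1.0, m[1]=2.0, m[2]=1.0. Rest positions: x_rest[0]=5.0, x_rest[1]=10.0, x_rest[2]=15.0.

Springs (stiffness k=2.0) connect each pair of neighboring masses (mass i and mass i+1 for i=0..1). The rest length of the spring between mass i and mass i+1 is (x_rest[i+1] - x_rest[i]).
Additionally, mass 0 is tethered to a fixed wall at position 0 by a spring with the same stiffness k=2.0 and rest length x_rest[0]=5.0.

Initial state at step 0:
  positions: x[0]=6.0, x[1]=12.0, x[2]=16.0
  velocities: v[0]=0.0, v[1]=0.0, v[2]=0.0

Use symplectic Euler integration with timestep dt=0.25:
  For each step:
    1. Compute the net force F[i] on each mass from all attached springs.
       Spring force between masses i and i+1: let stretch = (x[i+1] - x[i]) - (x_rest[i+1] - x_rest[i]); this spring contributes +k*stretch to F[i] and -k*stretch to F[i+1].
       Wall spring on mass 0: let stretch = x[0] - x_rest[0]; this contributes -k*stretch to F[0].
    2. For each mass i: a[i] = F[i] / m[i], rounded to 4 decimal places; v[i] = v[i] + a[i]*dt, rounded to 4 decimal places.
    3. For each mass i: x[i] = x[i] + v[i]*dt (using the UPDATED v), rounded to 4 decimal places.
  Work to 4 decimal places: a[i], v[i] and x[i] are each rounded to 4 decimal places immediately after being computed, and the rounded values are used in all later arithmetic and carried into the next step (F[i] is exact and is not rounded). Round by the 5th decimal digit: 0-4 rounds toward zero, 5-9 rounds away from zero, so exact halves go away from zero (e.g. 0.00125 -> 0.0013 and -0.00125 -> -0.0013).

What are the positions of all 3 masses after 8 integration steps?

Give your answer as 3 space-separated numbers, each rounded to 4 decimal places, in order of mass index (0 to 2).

Step 0: x=[6.0000 12.0000 16.0000] v=[0.0000 0.0000 0.0000]
Step 1: x=[6.0000 11.8750 16.1250] v=[0.0000 -0.5000 0.5000]
Step 2: x=[5.9844 11.6484 16.3438] v=[-0.0625 -0.9063 0.8750]
Step 3: x=[5.9287 11.3613 16.6006] v=[-0.2227 -1.1485 1.0273]
Step 4: x=[5.8110 11.0621 16.8275] v=[-0.4708 -1.1968 0.9077]
Step 5: x=[5.6233 10.7951 16.9588] v=[-0.7508 -1.0682 0.5250]
Step 6: x=[5.3792 10.5901 16.9446] v=[-0.9766 -0.8202 -0.0569]
Step 7: x=[5.1140 10.4565 16.7611] v=[-1.0608 -0.5343 -0.7342]
Step 8: x=[4.8774 10.3831 16.4145] v=[-0.9466 -0.2938 -1.3865]

Answer: 4.8774 10.3831 16.4145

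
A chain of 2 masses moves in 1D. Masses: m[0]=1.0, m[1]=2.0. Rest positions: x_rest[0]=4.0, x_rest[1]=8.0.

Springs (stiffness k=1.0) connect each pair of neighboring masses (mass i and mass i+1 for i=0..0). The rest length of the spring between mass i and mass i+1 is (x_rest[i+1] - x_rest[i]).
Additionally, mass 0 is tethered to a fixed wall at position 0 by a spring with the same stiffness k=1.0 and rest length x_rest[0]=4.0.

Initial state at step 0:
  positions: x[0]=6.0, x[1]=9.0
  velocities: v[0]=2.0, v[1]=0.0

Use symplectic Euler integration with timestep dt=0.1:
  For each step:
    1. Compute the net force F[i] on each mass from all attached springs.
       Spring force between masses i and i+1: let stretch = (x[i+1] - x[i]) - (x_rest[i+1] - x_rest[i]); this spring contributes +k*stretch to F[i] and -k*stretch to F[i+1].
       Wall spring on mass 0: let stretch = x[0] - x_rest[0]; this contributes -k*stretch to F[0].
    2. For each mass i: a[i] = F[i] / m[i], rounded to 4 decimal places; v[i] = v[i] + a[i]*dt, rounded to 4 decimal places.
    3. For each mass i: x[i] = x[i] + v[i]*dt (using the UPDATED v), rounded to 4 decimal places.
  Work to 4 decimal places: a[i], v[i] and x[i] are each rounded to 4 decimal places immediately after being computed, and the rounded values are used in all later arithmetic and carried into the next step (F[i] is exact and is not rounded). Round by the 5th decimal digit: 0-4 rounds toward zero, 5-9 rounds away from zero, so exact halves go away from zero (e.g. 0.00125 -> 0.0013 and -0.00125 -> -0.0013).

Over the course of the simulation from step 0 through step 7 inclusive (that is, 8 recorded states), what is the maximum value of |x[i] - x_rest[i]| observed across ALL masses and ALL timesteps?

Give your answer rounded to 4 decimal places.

Step 0: x=[6.0000 9.0000] v=[2.0000 0.0000]
Step 1: x=[6.1700 9.0050] v=[1.7000 0.0500]
Step 2: x=[6.3067 9.0158] v=[1.3665 0.1083]
Step 3: x=[6.4074 9.0331] v=[1.0067 0.1729]
Step 4: x=[6.4703 9.0573] v=[0.6285 0.2416]
Step 5: x=[6.4943 9.0885] v=[0.2402 0.3123]
Step 6: x=[6.4793 9.1268] v=[-0.1498 0.3826]
Step 7: x=[6.4260 9.1718] v=[-0.5330 0.4502]
Max displacement = 2.4943

Answer: 2.4943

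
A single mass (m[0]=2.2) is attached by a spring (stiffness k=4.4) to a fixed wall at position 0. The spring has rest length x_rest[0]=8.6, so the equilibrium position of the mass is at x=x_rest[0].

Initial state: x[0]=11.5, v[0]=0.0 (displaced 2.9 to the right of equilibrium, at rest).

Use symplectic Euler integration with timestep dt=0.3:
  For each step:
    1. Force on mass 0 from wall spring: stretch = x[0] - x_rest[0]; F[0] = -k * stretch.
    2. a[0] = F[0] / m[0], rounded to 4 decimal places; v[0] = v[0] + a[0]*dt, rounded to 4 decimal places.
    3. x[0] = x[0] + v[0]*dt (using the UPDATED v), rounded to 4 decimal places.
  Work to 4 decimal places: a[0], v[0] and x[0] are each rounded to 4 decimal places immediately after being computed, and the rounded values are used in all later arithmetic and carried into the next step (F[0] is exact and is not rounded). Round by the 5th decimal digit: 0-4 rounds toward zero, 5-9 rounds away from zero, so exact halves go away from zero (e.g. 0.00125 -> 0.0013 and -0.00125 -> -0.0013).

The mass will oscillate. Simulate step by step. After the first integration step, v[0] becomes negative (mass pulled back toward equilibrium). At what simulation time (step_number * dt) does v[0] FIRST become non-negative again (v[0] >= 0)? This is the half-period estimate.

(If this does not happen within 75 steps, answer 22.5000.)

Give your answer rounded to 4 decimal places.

Answer: 2.4000

Derivation:
Step 0: x=[11.5000] v=[0.0000]
Step 1: x=[10.9780] v=[-1.7400]
Step 2: x=[10.0280] v=[-3.1668]
Step 3: x=[8.8209] v=[-4.0236]
Step 4: x=[7.5741] v=[-4.1561]
Step 5: x=[6.5119] v=[-3.5406]
Step 6: x=[5.8256] v=[-2.2877]
Step 7: x=[5.6387] v=[-0.6231]
Step 8: x=[5.9848] v=[1.1537]
First v>=0 after going negative at step 8, time=2.4000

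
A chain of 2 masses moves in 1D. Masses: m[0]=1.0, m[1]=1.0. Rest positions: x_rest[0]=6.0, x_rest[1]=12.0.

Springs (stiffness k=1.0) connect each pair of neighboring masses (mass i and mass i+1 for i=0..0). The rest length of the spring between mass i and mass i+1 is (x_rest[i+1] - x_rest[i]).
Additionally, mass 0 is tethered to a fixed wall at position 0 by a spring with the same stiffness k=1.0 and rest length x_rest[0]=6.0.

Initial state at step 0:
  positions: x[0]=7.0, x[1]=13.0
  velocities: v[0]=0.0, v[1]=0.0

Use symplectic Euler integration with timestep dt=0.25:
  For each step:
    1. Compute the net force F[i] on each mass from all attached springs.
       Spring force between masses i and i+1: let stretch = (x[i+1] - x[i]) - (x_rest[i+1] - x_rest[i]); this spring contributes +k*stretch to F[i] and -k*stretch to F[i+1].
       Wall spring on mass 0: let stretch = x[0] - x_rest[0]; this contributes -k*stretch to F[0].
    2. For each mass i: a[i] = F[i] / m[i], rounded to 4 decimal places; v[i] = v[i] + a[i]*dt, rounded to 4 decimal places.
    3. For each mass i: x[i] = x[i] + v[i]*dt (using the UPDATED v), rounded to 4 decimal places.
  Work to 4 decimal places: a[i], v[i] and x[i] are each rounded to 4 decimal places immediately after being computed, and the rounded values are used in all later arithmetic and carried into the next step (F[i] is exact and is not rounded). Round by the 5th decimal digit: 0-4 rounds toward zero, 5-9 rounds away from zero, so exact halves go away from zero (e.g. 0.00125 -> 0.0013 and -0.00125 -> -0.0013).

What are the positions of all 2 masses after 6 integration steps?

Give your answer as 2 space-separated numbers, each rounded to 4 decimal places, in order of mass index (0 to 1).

Step 0: x=[7.0000 13.0000] v=[0.0000 0.0000]
Step 1: x=[6.9375 13.0000] v=[-0.2500 0.0000]
Step 2: x=[6.8203 12.9961] v=[-0.4688 -0.0156]
Step 3: x=[6.6628 12.9812] v=[-0.6299 -0.0596]
Step 4: x=[6.4838 12.9464] v=[-0.7160 -0.1392]
Step 5: x=[6.3035 12.8827] v=[-0.7213 -0.2549]
Step 6: x=[6.1404 12.7828] v=[-0.6524 -0.3997]

Answer: 6.1404 12.7828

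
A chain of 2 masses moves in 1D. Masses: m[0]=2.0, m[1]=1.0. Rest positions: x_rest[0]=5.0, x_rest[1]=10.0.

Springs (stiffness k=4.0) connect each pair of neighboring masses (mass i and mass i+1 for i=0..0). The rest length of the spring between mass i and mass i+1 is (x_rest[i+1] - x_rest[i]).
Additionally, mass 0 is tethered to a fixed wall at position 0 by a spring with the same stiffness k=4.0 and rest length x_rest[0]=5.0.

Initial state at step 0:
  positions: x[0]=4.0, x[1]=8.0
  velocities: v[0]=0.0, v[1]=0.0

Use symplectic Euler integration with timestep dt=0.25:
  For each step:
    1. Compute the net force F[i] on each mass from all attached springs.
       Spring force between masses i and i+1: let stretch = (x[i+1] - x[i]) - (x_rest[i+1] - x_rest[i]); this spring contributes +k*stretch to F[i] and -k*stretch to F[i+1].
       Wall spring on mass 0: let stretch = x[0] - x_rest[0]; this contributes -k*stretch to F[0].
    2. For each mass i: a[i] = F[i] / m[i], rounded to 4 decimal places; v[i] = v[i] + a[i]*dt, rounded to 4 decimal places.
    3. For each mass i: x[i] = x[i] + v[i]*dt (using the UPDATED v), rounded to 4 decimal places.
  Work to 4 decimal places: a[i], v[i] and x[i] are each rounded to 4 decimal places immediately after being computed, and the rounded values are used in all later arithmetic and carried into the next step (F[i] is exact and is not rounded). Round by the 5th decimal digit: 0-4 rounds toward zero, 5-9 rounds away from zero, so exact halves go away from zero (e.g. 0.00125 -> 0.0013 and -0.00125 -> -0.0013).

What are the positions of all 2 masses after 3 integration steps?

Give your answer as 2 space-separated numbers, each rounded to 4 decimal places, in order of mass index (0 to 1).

Step 0: x=[4.0000 8.0000] v=[0.0000 0.0000]
Step 1: x=[4.0000 8.2500] v=[0.0000 1.0000]
Step 2: x=[4.0313 8.6875] v=[0.1250 1.7500]
Step 3: x=[4.1407 9.2110] v=[0.4375 2.0938]

Answer: 4.1407 9.2110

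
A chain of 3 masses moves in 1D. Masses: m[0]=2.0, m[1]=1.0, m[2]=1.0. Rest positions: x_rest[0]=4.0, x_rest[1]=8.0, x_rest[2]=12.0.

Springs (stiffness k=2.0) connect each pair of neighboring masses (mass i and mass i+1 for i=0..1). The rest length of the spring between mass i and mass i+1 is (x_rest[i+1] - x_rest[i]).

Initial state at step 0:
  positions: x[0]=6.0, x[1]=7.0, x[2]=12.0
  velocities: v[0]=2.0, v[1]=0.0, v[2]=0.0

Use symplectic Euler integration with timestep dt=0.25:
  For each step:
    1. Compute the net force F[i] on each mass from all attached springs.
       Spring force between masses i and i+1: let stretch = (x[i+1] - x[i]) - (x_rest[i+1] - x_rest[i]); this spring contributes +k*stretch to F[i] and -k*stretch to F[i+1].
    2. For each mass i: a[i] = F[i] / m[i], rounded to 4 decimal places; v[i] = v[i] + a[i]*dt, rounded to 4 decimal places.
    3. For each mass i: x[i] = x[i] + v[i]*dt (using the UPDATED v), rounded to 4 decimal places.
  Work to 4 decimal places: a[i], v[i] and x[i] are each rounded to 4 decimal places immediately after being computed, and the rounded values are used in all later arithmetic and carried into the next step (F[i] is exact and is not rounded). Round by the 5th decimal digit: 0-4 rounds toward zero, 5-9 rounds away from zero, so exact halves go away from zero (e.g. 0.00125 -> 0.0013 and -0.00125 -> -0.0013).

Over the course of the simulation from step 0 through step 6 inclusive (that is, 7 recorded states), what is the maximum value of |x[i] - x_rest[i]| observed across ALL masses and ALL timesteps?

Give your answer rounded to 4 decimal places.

Step 0: x=[6.0000 7.0000 12.0000] v=[2.0000 0.0000 0.0000]
Step 1: x=[6.3125 7.5000 11.8750] v=[1.2500 2.0000 -0.5000]
Step 2: x=[6.4492 8.3985 11.7031] v=[0.5469 3.5938 -0.6875]
Step 3: x=[6.4578 9.4664 11.6182] v=[0.0342 4.2715 -0.3398]
Step 4: x=[6.4044 10.4272 11.7643] v=[-0.2137 3.8431 0.5843]
Step 5: x=[6.3524 11.0523 12.2433] v=[-0.2080 2.5003 1.9158]
Step 6: x=[6.3442 11.2388 13.0734] v=[-0.0330 0.7459 3.3203]
Max displacement = 3.2388

Answer: 3.2388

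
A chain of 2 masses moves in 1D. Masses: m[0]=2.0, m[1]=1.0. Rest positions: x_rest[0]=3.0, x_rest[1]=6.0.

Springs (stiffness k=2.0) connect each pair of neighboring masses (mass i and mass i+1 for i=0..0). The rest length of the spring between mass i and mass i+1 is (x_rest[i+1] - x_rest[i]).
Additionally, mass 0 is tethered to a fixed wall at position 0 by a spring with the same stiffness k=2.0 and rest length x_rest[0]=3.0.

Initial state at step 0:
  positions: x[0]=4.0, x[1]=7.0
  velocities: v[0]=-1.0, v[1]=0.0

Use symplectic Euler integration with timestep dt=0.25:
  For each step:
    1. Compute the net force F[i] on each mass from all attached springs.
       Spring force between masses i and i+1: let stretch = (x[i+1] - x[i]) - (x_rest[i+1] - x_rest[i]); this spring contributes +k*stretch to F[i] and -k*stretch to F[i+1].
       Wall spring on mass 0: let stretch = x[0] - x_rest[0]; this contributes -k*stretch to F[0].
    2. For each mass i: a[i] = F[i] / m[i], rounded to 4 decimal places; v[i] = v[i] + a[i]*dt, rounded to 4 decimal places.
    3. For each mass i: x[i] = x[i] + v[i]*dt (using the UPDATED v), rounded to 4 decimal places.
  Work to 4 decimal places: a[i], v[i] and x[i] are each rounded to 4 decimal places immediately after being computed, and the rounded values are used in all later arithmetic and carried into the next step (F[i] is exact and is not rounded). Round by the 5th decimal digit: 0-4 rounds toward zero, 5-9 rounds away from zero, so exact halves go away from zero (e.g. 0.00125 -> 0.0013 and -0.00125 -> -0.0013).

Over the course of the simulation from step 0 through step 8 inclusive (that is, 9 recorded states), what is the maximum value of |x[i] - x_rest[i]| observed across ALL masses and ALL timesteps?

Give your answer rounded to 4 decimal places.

Answer: 1.0709

Derivation:
Step 0: x=[4.0000 7.0000] v=[-1.0000 0.0000]
Step 1: x=[3.6875 7.0000] v=[-1.2500 0.0000]
Step 2: x=[3.3516 6.9609] v=[-1.3438 -0.1563]
Step 3: x=[3.0318 6.8457] v=[-1.2794 -0.4610]
Step 4: x=[2.7608 6.6287] v=[-1.0839 -0.8680]
Step 5: x=[2.5590 6.3032] v=[-0.8071 -1.3020]
Step 6: x=[2.4313 5.8847] v=[-0.5108 -1.6741]
Step 7: x=[2.3675 5.4095] v=[-0.2553 -1.9008]
Step 8: x=[2.3458 4.9291] v=[-0.0867 -1.9218]
Max displacement = 1.0709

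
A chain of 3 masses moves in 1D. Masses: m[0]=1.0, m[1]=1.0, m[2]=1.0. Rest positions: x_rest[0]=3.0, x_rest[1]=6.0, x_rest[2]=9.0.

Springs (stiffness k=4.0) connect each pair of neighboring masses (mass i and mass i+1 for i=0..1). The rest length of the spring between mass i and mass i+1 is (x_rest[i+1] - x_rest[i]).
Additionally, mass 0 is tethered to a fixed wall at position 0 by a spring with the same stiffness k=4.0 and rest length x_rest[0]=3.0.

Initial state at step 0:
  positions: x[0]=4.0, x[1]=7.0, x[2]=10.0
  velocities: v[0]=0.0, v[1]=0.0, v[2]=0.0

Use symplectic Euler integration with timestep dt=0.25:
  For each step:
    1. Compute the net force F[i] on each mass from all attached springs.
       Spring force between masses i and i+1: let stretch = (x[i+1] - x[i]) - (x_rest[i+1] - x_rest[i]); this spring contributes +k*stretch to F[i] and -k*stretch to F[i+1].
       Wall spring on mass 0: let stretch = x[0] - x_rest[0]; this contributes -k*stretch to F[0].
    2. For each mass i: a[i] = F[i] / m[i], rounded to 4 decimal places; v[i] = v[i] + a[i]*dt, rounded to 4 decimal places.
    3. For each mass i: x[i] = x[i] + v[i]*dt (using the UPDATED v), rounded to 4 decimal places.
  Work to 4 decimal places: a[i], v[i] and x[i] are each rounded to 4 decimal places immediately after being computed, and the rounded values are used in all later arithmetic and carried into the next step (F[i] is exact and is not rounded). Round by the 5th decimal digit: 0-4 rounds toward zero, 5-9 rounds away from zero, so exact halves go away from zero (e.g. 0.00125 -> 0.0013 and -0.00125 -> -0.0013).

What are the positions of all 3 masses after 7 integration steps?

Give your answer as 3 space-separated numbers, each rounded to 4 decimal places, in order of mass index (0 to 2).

Step 0: x=[4.0000 7.0000 10.0000] v=[0.0000 0.0000 0.0000]
Step 1: x=[3.7500 7.0000 10.0000] v=[-1.0000 0.0000 0.0000]
Step 2: x=[3.3750 6.9375 10.0000] v=[-1.5000 -0.2500 0.0000]
Step 3: x=[3.0469 6.7500 9.9844] v=[-1.3125 -0.7500 -0.0625]
Step 4: x=[2.8828 6.4453 9.9102] v=[-0.6563 -1.2187 -0.2969]
Step 5: x=[2.8887 6.1162 9.7198] v=[0.0234 -1.3163 -0.7618]
Step 6: x=[2.9793 5.8812 9.3785] v=[0.3622 -0.9402 -1.3654]
Step 7: x=[3.0505 5.7950 8.9128] v=[0.2848 -0.3448 -1.8627]

Answer: 3.0505 5.7950 8.9128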